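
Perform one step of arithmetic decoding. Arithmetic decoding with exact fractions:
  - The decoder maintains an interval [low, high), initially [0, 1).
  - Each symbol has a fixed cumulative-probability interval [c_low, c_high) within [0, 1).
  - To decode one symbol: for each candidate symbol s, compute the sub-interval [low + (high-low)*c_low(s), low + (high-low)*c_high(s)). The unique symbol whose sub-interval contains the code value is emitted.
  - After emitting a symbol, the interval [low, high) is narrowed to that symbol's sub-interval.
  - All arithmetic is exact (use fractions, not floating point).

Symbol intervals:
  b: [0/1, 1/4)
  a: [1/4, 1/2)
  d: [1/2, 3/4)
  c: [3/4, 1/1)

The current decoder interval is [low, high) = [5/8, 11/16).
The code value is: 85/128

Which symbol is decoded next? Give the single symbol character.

Interval width = high − low = 11/16 − 5/8 = 1/16
Scaled code = (code − low) / width = (85/128 − 5/8) / 1/16 = 5/8
  b: [0/1, 1/4) 
  a: [1/4, 1/2) 
  d: [1/2, 3/4) ← scaled code falls here ✓
  c: [3/4, 1/1) 

Answer: d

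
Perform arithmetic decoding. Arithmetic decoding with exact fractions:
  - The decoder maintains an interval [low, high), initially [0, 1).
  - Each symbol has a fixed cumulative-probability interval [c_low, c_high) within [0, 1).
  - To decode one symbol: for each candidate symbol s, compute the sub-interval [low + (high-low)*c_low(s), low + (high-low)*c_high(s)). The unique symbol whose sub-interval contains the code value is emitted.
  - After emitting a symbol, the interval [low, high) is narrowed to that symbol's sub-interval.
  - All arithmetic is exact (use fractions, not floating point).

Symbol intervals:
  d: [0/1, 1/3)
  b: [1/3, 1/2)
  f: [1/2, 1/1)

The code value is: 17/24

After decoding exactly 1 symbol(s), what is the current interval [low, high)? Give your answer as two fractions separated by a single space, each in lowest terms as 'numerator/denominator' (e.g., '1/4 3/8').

Answer: 1/2 1/1

Derivation:
Step 1: interval [0/1, 1/1), width = 1/1 - 0/1 = 1/1
  'd': [0/1 + 1/1*0/1, 0/1 + 1/1*1/3) = [0/1, 1/3)
  'b': [0/1 + 1/1*1/3, 0/1 + 1/1*1/2) = [1/3, 1/2)
  'f': [0/1 + 1/1*1/2, 0/1 + 1/1*1/1) = [1/2, 1/1) <- contains code 17/24
  emit 'f', narrow to [1/2, 1/1)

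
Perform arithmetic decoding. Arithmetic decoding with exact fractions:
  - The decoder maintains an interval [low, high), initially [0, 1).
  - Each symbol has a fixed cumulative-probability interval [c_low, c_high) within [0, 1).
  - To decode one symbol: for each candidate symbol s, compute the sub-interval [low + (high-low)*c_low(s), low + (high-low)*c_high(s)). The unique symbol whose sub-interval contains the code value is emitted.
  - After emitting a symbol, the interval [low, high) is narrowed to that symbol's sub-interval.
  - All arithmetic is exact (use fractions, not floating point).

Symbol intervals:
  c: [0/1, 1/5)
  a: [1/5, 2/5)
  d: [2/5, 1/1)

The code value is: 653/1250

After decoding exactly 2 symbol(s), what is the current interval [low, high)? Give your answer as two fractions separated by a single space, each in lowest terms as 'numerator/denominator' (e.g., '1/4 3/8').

Step 1: interval [0/1, 1/1), width = 1/1 - 0/1 = 1/1
  'c': [0/1 + 1/1*0/1, 0/1 + 1/1*1/5) = [0/1, 1/5)
  'a': [0/1 + 1/1*1/5, 0/1 + 1/1*2/5) = [1/5, 2/5)
  'd': [0/1 + 1/1*2/5, 0/1 + 1/1*1/1) = [2/5, 1/1) <- contains code 653/1250
  emit 'd', narrow to [2/5, 1/1)
Step 2: interval [2/5, 1/1), width = 1/1 - 2/5 = 3/5
  'c': [2/5 + 3/5*0/1, 2/5 + 3/5*1/5) = [2/5, 13/25)
  'a': [2/5 + 3/5*1/5, 2/5 + 3/5*2/5) = [13/25, 16/25) <- contains code 653/1250
  'd': [2/5 + 3/5*2/5, 2/5 + 3/5*1/1) = [16/25, 1/1)
  emit 'a', narrow to [13/25, 16/25)

Answer: 13/25 16/25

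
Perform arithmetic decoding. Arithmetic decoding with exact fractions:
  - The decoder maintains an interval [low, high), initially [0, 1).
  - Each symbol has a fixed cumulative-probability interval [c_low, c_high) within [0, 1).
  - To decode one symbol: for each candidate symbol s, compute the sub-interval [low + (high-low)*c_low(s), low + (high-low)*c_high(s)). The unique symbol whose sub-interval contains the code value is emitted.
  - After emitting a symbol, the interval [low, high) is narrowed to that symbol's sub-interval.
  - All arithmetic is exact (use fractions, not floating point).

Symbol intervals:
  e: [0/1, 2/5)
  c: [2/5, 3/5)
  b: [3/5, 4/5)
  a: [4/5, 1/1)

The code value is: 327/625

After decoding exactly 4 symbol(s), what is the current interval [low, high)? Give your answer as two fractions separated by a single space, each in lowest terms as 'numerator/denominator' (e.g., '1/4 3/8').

Answer: 13/25 329/625

Derivation:
Step 1: interval [0/1, 1/1), width = 1/1 - 0/1 = 1/1
  'e': [0/1 + 1/1*0/1, 0/1 + 1/1*2/5) = [0/1, 2/5)
  'c': [0/1 + 1/1*2/5, 0/1 + 1/1*3/5) = [2/5, 3/5) <- contains code 327/625
  'b': [0/1 + 1/1*3/5, 0/1 + 1/1*4/5) = [3/5, 4/5)
  'a': [0/1 + 1/1*4/5, 0/1 + 1/1*1/1) = [4/5, 1/1)
  emit 'c', narrow to [2/5, 3/5)
Step 2: interval [2/5, 3/5), width = 3/5 - 2/5 = 1/5
  'e': [2/5 + 1/5*0/1, 2/5 + 1/5*2/5) = [2/5, 12/25)
  'c': [2/5 + 1/5*2/5, 2/5 + 1/5*3/5) = [12/25, 13/25)
  'b': [2/5 + 1/5*3/5, 2/5 + 1/5*4/5) = [13/25, 14/25) <- contains code 327/625
  'a': [2/5 + 1/5*4/5, 2/5 + 1/5*1/1) = [14/25, 3/5)
  emit 'b', narrow to [13/25, 14/25)
Step 3: interval [13/25, 14/25), width = 14/25 - 13/25 = 1/25
  'e': [13/25 + 1/25*0/1, 13/25 + 1/25*2/5) = [13/25, 67/125) <- contains code 327/625
  'c': [13/25 + 1/25*2/5, 13/25 + 1/25*3/5) = [67/125, 68/125)
  'b': [13/25 + 1/25*3/5, 13/25 + 1/25*4/5) = [68/125, 69/125)
  'a': [13/25 + 1/25*4/5, 13/25 + 1/25*1/1) = [69/125, 14/25)
  emit 'e', narrow to [13/25, 67/125)
Step 4: interval [13/25, 67/125), width = 67/125 - 13/25 = 2/125
  'e': [13/25 + 2/125*0/1, 13/25 + 2/125*2/5) = [13/25, 329/625) <- contains code 327/625
  'c': [13/25 + 2/125*2/5, 13/25 + 2/125*3/5) = [329/625, 331/625)
  'b': [13/25 + 2/125*3/5, 13/25 + 2/125*4/5) = [331/625, 333/625)
  'a': [13/25 + 2/125*4/5, 13/25 + 2/125*1/1) = [333/625, 67/125)
  emit 'e', narrow to [13/25, 329/625)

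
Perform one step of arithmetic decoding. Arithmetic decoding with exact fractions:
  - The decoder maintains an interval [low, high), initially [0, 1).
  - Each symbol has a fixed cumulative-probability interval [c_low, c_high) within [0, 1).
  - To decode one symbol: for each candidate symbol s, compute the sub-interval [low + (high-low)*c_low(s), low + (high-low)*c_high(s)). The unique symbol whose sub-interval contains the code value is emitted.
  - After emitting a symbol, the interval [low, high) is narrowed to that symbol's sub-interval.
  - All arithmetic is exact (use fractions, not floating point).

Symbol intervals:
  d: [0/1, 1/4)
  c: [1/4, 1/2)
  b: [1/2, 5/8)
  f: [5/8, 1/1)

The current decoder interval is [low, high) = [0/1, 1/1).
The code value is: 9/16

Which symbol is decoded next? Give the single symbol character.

Interval width = high − low = 1/1 − 0/1 = 1/1
Scaled code = (code − low) / width = (9/16 − 0/1) / 1/1 = 9/16
  d: [0/1, 1/4) 
  c: [1/4, 1/2) 
  b: [1/2, 5/8) ← scaled code falls here ✓
  f: [5/8, 1/1) 

Answer: b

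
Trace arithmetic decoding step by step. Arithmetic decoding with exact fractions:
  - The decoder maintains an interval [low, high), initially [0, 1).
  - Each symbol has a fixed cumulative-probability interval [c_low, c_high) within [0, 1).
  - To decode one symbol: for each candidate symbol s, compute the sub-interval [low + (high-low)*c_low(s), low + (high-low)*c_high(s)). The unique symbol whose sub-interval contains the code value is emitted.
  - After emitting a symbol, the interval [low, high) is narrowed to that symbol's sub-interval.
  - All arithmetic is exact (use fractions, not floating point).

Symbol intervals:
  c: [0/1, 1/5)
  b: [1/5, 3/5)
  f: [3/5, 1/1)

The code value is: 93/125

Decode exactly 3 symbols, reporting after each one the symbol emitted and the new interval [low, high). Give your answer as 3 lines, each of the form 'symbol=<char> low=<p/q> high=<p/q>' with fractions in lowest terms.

Step 1: interval [0/1, 1/1), width = 1/1 - 0/1 = 1/1
  'c': [0/1 + 1/1*0/1, 0/1 + 1/1*1/5) = [0/1, 1/5)
  'b': [0/1 + 1/1*1/5, 0/1 + 1/1*3/5) = [1/5, 3/5)
  'f': [0/1 + 1/1*3/5, 0/1 + 1/1*1/1) = [3/5, 1/1) <- contains code 93/125
  emit 'f', narrow to [3/5, 1/1)
Step 2: interval [3/5, 1/1), width = 1/1 - 3/5 = 2/5
  'c': [3/5 + 2/5*0/1, 3/5 + 2/5*1/5) = [3/5, 17/25)
  'b': [3/5 + 2/5*1/5, 3/5 + 2/5*3/5) = [17/25, 21/25) <- contains code 93/125
  'f': [3/5 + 2/5*3/5, 3/5 + 2/5*1/1) = [21/25, 1/1)
  emit 'b', narrow to [17/25, 21/25)
Step 3: interval [17/25, 21/25), width = 21/25 - 17/25 = 4/25
  'c': [17/25 + 4/25*0/1, 17/25 + 4/25*1/5) = [17/25, 89/125)
  'b': [17/25 + 4/25*1/5, 17/25 + 4/25*3/5) = [89/125, 97/125) <- contains code 93/125
  'f': [17/25 + 4/25*3/5, 17/25 + 4/25*1/1) = [97/125, 21/25)
  emit 'b', narrow to [89/125, 97/125)

Answer: symbol=f low=3/5 high=1/1
symbol=b low=17/25 high=21/25
symbol=b low=89/125 high=97/125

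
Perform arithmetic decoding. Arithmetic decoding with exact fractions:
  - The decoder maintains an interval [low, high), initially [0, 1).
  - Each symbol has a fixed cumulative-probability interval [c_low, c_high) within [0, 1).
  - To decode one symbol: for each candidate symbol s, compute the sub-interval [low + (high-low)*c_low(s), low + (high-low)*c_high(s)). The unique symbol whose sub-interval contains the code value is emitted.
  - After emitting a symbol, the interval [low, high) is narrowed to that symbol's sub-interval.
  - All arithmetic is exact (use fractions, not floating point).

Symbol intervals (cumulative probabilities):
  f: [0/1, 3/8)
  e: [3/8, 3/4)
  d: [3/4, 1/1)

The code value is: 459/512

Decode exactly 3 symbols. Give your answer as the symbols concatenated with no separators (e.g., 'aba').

Step 1: interval [0/1, 1/1), width = 1/1 - 0/1 = 1/1
  'f': [0/1 + 1/1*0/1, 0/1 + 1/1*3/8) = [0/1, 3/8)
  'e': [0/1 + 1/1*3/8, 0/1 + 1/1*3/4) = [3/8, 3/4)
  'd': [0/1 + 1/1*3/4, 0/1 + 1/1*1/1) = [3/4, 1/1) <- contains code 459/512
  emit 'd', narrow to [3/4, 1/1)
Step 2: interval [3/4, 1/1), width = 1/1 - 3/4 = 1/4
  'f': [3/4 + 1/4*0/1, 3/4 + 1/4*3/8) = [3/4, 27/32)
  'e': [3/4 + 1/4*3/8, 3/4 + 1/4*3/4) = [27/32, 15/16) <- contains code 459/512
  'd': [3/4 + 1/4*3/4, 3/4 + 1/4*1/1) = [15/16, 1/1)
  emit 'e', narrow to [27/32, 15/16)
Step 3: interval [27/32, 15/16), width = 15/16 - 27/32 = 3/32
  'f': [27/32 + 3/32*0/1, 27/32 + 3/32*3/8) = [27/32, 225/256)
  'e': [27/32 + 3/32*3/8, 27/32 + 3/32*3/4) = [225/256, 117/128) <- contains code 459/512
  'd': [27/32 + 3/32*3/4, 27/32 + 3/32*1/1) = [117/128, 15/16)
  emit 'e', narrow to [225/256, 117/128)

Answer: dee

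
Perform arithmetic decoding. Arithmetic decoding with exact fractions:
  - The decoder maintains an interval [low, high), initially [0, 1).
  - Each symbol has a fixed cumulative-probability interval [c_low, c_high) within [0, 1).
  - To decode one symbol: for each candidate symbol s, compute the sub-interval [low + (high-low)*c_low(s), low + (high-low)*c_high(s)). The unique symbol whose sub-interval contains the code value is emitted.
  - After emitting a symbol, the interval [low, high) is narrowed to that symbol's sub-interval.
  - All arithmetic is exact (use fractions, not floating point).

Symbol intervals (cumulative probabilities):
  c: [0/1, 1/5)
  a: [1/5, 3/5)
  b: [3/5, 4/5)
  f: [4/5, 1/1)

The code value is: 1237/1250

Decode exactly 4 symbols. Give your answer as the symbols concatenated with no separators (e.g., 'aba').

Step 1: interval [0/1, 1/1), width = 1/1 - 0/1 = 1/1
  'c': [0/1 + 1/1*0/1, 0/1 + 1/1*1/5) = [0/1, 1/5)
  'a': [0/1 + 1/1*1/5, 0/1 + 1/1*3/5) = [1/5, 3/5)
  'b': [0/1 + 1/1*3/5, 0/1 + 1/1*4/5) = [3/5, 4/5)
  'f': [0/1 + 1/1*4/5, 0/1 + 1/1*1/1) = [4/5, 1/1) <- contains code 1237/1250
  emit 'f', narrow to [4/5, 1/1)
Step 2: interval [4/5, 1/1), width = 1/1 - 4/5 = 1/5
  'c': [4/5 + 1/5*0/1, 4/5 + 1/5*1/5) = [4/5, 21/25)
  'a': [4/5 + 1/5*1/5, 4/5 + 1/5*3/5) = [21/25, 23/25)
  'b': [4/5 + 1/5*3/5, 4/5 + 1/5*4/5) = [23/25, 24/25)
  'f': [4/5 + 1/5*4/5, 4/5 + 1/5*1/1) = [24/25, 1/1) <- contains code 1237/1250
  emit 'f', narrow to [24/25, 1/1)
Step 3: interval [24/25, 1/1), width = 1/1 - 24/25 = 1/25
  'c': [24/25 + 1/25*0/1, 24/25 + 1/25*1/5) = [24/25, 121/125)
  'a': [24/25 + 1/25*1/5, 24/25 + 1/25*3/5) = [121/125, 123/125)
  'b': [24/25 + 1/25*3/5, 24/25 + 1/25*4/5) = [123/125, 124/125) <- contains code 1237/1250
  'f': [24/25 + 1/25*4/5, 24/25 + 1/25*1/1) = [124/125, 1/1)
  emit 'b', narrow to [123/125, 124/125)
Step 4: interval [123/125, 124/125), width = 124/125 - 123/125 = 1/125
  'c': [123/125 + 1/125*0/1, 123/125 + 1/125*1/5) = [123/125, 616/625)
  'a': [123/125 + 1/125*1/5, 123/125 + 1/125*3/5) = [616/625, 618/625)
  'b': [123/125 + 1/125*3/5, 123/125 + 1/125*4/5) = [618/625, 619/625) <- contains code 1237/1250
  'f': [123/125 + 1/125*4/5, 123/125 + 1/125*1/1) = [619/625, 124/125)
  emit 'b', narrow to [618/625, 619/625)

Answer: ffbb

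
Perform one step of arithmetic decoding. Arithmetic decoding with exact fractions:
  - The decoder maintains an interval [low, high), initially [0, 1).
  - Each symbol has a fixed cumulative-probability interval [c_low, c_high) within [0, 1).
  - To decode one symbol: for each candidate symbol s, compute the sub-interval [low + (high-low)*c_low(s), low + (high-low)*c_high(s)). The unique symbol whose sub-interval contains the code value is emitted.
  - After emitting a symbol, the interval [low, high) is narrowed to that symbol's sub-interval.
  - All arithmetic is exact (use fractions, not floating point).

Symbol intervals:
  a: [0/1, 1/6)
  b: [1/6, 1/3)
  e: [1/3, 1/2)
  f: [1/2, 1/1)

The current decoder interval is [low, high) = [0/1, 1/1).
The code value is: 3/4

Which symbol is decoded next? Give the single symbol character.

Interval width = high − low = 1/1 − 0/1 = 1/1
Scaled code = (code − low) / width = (3/4 − 0/1) / 1/1 = 3/4
  a: [0/1, 1/6) 
  b: [1/6, 1/3) 
  e: [1/3, 1/2) 
  f: [1/2, 1/1) ← scaled code falls here ✓

Answer: f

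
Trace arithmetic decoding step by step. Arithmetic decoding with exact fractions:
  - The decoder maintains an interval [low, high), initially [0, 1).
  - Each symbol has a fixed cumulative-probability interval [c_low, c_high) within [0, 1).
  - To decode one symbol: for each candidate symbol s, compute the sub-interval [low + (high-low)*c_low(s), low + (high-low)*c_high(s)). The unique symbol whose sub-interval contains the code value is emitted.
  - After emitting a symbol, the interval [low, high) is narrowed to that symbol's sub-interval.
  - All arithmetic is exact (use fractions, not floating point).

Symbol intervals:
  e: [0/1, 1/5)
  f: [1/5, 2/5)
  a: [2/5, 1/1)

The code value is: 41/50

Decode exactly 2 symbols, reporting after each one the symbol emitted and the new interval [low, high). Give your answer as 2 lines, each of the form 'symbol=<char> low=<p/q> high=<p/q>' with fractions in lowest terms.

Answer: symbol=a low=2/5 high=1/1
symbol=a low=16/25 high=1/1

Derivation:
Step 1: interval [0/1, 1/1), width = 1/1 - 0/1 = 1/1
  'e': [0/1 + 1/1*0/1, 0/1 + 1/1*1/5) = [0/1, 1/5)
  'f': [0/1 + 1/1*1/5, 0/1 + 1/1*2/5) = [1/5, 2/5)
  'a': [0/1 + 1/1*2/5, 0/1 + 1/1*1/1) = [2/5, 1/1) <- contains code 41/50
  emit 'a', narrow to [2/5, 1/1)
Step 2: interval [2/5, 1/1), width = 1/1 - 2/5 = 3/5
  'e': [2/5 + 3/5*0/1, 2/5 + 3/5*1/5) = [2/5, 13/25)
  'f': [2/5 + 3/5*1/5, 2/5 + 3/5*2/5) = [13/25, 16/25)
  'a': [2/5 + 3/5*2/5, 2/5 + 3/5*1/1) = [16/25, 1/1) <- contains code 41/50
  emit 'a', narrow to [16/25, 1/1)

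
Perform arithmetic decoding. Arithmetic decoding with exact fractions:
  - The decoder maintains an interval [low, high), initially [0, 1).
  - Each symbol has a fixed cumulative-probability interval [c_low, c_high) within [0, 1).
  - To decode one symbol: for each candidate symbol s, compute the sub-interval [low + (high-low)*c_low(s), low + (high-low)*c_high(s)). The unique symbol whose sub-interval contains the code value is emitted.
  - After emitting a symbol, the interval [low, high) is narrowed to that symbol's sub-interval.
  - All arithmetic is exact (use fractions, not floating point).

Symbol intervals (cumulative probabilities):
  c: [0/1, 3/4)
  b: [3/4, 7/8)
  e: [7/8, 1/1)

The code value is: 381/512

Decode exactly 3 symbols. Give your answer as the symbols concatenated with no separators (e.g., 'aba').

Step 1: interval [0/1, 1/1), width = 1/1 - 0/1 = 1/1
  'c': [0/1 + 1/1*0/1, 0/1 + 1/1*3/4) = [0/1, 3/4) <- contains code 381/512
  'b': [0/1 + 1/1*3/4, 0/1 + 1/1*7/8) = [3/4, 7/8)
  'e': [0/1 + 1/1*7/8, 0/1 + 1/1*1/1) = [7/8, 1/1)
  emit 'c', narrow to [0/1, 3/4)
Step 2: interval [0/1, 3/4), width = 3/4 - 0/1 = 3/4
  'c': [0/1 + 3/4*0/1, 0/1 + 3/4*3/4) = [0/1, 9/16)
  'b': [0/1 + 3/4*3/4, 0/1 + 3/4*7/8) = [9/16, 21/32)
  'e': [0/1 + 3/4*7/8, 0/1 + 3/4*1/1) = [21/32, 3/4) <- contains code 381/512
  emit 'e', narrow to [21/32, 3/4)
Step 3: interval [21/32, 3/4), width = 3/4 - 21/32 = 3/32
  'c': [21/32 + 3/32*0/1, 21/32 + 3/32*3/4) = [21/32, 93/128)
  'b': [21/32 + 3/32*3/4, 21/32 + 3/32*7/8) = [93/128, 189/256)
  'e': [21/32 + 3/32*7/8, 21/32 + 3/32*1/1) = [189/256, 3/4) <- contains code 381/512
  emit 'e', narrow to [189/256, 3/4)

Answer: cee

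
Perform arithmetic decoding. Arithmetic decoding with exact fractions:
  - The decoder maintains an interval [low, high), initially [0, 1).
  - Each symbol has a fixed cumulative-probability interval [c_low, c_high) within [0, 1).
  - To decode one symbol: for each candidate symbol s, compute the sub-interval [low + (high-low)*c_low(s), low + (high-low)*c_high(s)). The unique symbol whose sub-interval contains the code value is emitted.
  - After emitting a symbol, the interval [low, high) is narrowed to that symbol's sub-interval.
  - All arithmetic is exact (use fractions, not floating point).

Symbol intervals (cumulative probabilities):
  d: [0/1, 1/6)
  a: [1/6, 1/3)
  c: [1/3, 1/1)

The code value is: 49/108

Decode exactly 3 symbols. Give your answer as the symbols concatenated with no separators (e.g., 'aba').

Step 1: interval [0/1, 1/1), width = 1/1 - 0/1 = 1/1
  'd': [0/1 + 1/1*0/1, 0/1 + 1/1*1/6) = [0/1, 1/6)
  'a': [0/1 + 1/1*1/6, 0/1 + 1/1*1/3) = [1/6, 1/3)
  'c': [0/1 + 1/1*1/3, 0/1 + 1/1*1/1) = [1/3, 1/1) <- contains code 49/108
  emit 'c', narrow to [1/3, 1/1)
Step 2: interval [1/3, 1/1), width = 1/1 - 1/3 = 2/3
  'd': [1/3 + 2/3*0/1, 1/3 + 2/3*1/6) = [1/3, 4/9)
  'a': [1/3 + 2/3*1/6, 1/3 + 2/3*1/3) = [4/9, 5/9) <- contains code 49/108
  'c': [1/3 + 2/3*1/3, 1/3 + 2/3*1/1) = [5/9, 1/1)
  emit 'a', narrow to [4/9, 5/9)
Step 3: interval [4/9, 5/9), width = 5/9 - 4/9 = 1/9
  'd': [4/9 + 1/9*0/1, 4/9 + 1/9*1/6) = [4/9, 25/54) <- contains code 49/108
  'a': [4/9 + 1/9*1/6, 4/9 + 1/9*1/3) = [25/54, 13/27)
  'c': [4/9 + 1/9*1/3, 4/9 + 1/9*1/1) = [13/27, 5/9)
  emit 'd', narrow to [4/9, 25/54)

Answer: cad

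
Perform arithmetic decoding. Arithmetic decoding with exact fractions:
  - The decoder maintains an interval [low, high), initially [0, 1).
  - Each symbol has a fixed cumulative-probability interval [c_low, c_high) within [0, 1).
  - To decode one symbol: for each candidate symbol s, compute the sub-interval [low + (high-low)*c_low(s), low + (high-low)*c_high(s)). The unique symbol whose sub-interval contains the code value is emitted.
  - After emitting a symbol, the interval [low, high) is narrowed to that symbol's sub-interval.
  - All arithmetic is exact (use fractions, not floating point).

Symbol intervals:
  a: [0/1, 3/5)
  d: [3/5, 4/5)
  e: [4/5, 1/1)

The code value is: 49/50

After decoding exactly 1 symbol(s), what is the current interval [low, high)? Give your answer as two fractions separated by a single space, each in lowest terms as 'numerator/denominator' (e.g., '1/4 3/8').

Answer: 4/5 1/1

Derivation:
Step 1: interval [0/1, 1/1), width = 1/1 - 0/1 = 1/1
  'a': [0/1 + 1/1*0/1, 0/1 + 1/1*3/5) = [0/1, 3/5)
  'd': [0/1 + 1/1*3/5, 0/1 + 1/1*4/5) = [3/5, 4/5)
  'e': [0/1 + 1/1*4/5, 0/1 + 1/1*1/1) = [4/5, 1/1) <- contains code 49/50
  emit 'e', narrow to [4/5, 1/1)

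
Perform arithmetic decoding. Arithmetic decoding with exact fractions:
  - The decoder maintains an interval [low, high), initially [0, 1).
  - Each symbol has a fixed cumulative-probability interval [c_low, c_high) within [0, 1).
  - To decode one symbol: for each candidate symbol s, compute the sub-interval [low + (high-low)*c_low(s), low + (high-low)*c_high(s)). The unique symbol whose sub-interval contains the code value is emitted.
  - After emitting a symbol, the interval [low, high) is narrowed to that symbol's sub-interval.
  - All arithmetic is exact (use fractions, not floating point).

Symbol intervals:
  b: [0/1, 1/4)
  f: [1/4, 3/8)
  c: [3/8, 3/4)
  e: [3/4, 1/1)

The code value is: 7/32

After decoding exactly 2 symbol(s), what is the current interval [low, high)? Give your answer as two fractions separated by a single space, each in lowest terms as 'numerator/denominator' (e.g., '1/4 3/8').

Answer: 3/16 1/4

Derivation:
Step 1: interval [0/1, 1/1), width = 1/1 - 0/1 = 1/1
  'b': [0/1 + 1/1*0/1, 0/1 + 1/1*1/4) = [0/1, 1/4) <- contains code 7/32
  'f': [0/1 + 1/1*1/4, 0/1 + 1/1*3/8) = [1/4, 3/8)
  'c': [0/1 + 1/1*3/8, 0/1 + 1/1*3/4) = [3/8, 3/4)
  'e': [0/1 + 1/1*3/4, 0/1 + 1/1*1/1) = [3/4, 1/1)
  emit 'b', narrow to [0/1, 1/4)
Step 2: interval [0/1, 1/4), width = 1/4 - 0/1 = 1/4
  'b': [0/1 + 1/4*0/1, 0/1 + 1/4*1/4) = [0/1, 1/16)
  'f': [0/1 + 1/4*1/4, 0/1 + 1/4*3/8) = [1/16, 3/32)
  'c': [0/1 + 1/4*3/8, 0/1 + 1/4*3/4) = [3/32, 3/16)
  'e': [0/1 + 1/4*3/4, 0/1 + 1/4*1/1) = [3/16, 1/4) <- contains code 7/32
  emit 'e', narrow to [3/16, 1/4)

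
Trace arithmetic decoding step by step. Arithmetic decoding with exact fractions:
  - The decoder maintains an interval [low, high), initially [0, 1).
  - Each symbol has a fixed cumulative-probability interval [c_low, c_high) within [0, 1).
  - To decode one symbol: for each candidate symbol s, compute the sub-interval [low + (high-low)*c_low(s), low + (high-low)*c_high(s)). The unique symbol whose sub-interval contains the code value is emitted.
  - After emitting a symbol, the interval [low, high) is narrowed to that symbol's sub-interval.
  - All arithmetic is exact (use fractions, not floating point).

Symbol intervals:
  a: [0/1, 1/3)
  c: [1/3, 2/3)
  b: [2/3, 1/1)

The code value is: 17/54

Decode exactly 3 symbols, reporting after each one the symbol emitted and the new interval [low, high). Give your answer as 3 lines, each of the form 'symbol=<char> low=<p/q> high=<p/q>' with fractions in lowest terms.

Step 1: interval [0/1, 1/1), width = 1/1 - 0/1 = 1/1
  'a': [0/1 + 1/1*0/1, 0/1 + 1/1*1/3) = [0/1, 1/3) <- contains code 17/54
  'c': [0/1 + 1/1*1/3, 0/1 + 1/1*2/3) = [1/3, 2/3)
  'b': [0/1 + 1/1*2/3, 0/1 + 1/1*1/1) = [2/3, 1/1)
  emit 'a', narrow to [0/1, 1/3)
Step 2: interval [0/1, 1/3), width = 1/3 - 0/1 = 1/3
  'a': [0/1 + 1/3*0/1, 0/1 + 1/3*1/3) = [0/1, 1/9)
  'c': [0/1 + 1/3*1/3, 0/1 + 1/3*2/3) = [1/9, 2/9)
  'b': [0/1 + 1/3*2/3, 0/1 + 1/3*1/1) = [2/9, 1/3) <- contains code 17/54
  emit 'b', narrow to [2/9, 1/3)
Step 3: interval [2/9, 1/3), width = 1/3 - 2/9 = 1/9
  'a': [2/9 + 1/9*0/1, 2/9 + 1/9*1/3) = [2/9, 7/27)
  'c': [2/9 + 1/9*1/3, 2/9 + 1/9*2/3) = [7/27, 8/27)
  'b': [2/9 + 1/9*2/3, 2/9 + 1/9*1/1) = [8/27, 1/3) <- contains code 17/54
  emit 'b', narrow to [8/27, 1/3)

Answer: symbol=a low=0/1 high=1/3
symbol=b low=2/9 high=1/3
symbol=b low=8/27 high=1/3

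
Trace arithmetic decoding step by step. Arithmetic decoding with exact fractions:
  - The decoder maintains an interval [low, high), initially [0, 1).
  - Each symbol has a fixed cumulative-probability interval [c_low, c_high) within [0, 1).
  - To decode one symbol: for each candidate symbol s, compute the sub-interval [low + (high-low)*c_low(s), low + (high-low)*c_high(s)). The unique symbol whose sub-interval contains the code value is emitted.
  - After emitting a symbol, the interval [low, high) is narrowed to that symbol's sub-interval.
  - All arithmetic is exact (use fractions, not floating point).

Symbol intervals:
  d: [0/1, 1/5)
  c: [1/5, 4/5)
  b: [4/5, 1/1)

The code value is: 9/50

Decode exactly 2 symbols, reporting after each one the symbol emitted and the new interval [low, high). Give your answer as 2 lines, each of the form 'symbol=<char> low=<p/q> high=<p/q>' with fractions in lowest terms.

Answer: symbol=d low=0/1 high=1/5
symbol=b low=4/25 high=1/5

Derivation:
Step 1: interval [0/1, 1/1), width = 1/1 - 0/1 = 1/1
  'd': [0/1 + 1/1*0/1, 0/1 + 1/1*1/5) = [0/1, 1/5) <- contains code 9/50
  'c': [0/1 + 1/1*1/5, 0/1 + 1/1*4/5) = [1/5, 4/5)
  'b': [0/1 + 1/1*4/5, 0/1 + 1/1*1/1) = [4/5, 1/1)
  emit 'd', narrow to [0/1, 1/5)
Step 2: interval [0/1, 1/5), width = 1/5 - 0/1 = 1/5
  'd': [0/1 + 1/5*0/1, 0/1 + 1/5*1/5) = [0/1, 1/25)
  'c': [0/1 + 1/5*1/5, 0/1 + 1/5*4/5) = [1/25, 4/25)
  'b': [0/1 + 1/5*4/5, 0/1 + 1/5*1/1) = [4/25, 1/5) <- contains code 9/50
  emit 'b', narrow to [4/25, 1/5)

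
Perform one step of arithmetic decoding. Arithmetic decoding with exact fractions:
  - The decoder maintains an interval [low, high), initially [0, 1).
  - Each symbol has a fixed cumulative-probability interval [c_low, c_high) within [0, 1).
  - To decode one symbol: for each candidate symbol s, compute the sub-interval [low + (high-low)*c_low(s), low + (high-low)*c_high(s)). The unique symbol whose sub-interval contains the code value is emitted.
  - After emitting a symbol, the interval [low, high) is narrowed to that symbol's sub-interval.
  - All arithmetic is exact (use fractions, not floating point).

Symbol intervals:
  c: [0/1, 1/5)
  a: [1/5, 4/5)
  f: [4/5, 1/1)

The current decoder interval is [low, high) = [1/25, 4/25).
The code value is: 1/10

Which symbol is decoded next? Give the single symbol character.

Interval width = high − low = 4/25 − 1/25 = 3/25
Scaled code = (code − low) / width = (1/10 − 1/25) / 3/25 = 1/2
  c: [0/1, 1/5) 
  a: [1/5, 4/5) ← scaled code falls here ✓
  f: [4/5, 1/1) 

Answer: a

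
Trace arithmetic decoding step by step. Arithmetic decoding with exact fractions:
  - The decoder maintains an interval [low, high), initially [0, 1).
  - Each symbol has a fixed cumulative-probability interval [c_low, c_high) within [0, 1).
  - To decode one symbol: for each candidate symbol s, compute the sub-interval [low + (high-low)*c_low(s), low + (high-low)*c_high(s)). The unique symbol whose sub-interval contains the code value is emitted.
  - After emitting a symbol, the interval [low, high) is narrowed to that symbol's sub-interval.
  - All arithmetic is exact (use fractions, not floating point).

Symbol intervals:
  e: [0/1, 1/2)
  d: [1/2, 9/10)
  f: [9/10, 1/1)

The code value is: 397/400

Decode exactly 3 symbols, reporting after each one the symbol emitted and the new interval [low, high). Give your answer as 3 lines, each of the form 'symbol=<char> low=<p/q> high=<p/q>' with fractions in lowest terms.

Answer: symbol=f low=9/10 high=1/1
symbol=f low=99/100 high=1/1
symbol=e low=99/100 high=199/200

Derivation:
Step 1: interval [0/1, 1/1), width = 1/1 - 0/1 = 1/1
  'e': [0/1 + 1/1*0/1, 0/1 + 1/1*1/2) = [0/1, 1/2)
  'd': [0/1 + 1/1*1/2, 0/1 + 1/1*9/10) = [1/2, 9/10)
  'f': [0/1 + 1/1*9/10, 0/1 + 1/1*1/1) = [9/10, 1/1) <- contains code 397/400
  emit 'f', narrow to [9/10, 1/1)
Step 2: interval [9/10, 1/1), width = 1/1 - 9/10 = 1/10
  'e': [9/10 + 1/10*0/1, 9/10 + 1/10*1/2) = [9/10, 19/20)
  'd': [9/10 + 1/10*1/2, 9/10 + 1/10*9/10) = [19/20, 99/100)
  'f': [9/10 + 1/10*9/10, 9/10 + 1/10*1/1) = [99/100, 1/1) <- contains code 397/400
  emit 'f', narrow to [99/100, 1/1)
Step 3: interval [99/100, 1/1), width = 1/1 - 99/100 = 1/100
  'e': [99/100 + 1/100*0/1, 99/100 + 1/100*1/2) = [99/100, 199/200) <- contains code 397/400
  'd': [99/100 + 1/100*1/2, 99/100 + 1/100*9/10) = [199/200, 999/1000)
  'f': [99/100 + 1/100*9/10, 99/100 + 1/100*1/1) = [999/1000, 1/1)
  emit 'e', narrow to [99/100, 199/200)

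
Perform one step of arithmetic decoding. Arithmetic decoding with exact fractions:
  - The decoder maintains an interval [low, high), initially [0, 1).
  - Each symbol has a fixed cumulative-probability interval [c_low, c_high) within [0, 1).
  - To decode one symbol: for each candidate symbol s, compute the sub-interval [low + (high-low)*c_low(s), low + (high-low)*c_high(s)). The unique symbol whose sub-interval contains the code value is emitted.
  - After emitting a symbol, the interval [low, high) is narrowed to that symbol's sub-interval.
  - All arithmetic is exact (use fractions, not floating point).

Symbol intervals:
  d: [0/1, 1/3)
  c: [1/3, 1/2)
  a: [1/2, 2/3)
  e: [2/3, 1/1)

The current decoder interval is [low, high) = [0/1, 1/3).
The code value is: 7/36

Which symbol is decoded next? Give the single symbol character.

Interval width = high − low = 1/3 − 0/1 = 1/3
Scaled code = (code − low) / width = (7/36 − 0/1) / 1/3 = 7/12
  d: [0/1, 1/3) 
  c: [1/3, 1/2) 
  a: [1/2, 2/3) ← scaled code falls here ✓
  e: [2/3, 1/1) 

Answer: a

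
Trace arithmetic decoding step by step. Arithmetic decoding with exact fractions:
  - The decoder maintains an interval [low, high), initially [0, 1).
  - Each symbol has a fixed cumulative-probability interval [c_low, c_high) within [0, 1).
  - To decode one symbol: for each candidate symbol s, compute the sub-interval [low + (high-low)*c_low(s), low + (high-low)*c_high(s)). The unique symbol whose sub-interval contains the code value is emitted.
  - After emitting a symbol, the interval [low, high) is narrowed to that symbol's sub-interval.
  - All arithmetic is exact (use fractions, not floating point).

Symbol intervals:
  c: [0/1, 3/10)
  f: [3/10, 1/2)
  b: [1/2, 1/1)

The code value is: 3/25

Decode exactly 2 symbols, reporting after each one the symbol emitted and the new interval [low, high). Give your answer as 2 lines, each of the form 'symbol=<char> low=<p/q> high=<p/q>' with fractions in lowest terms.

Answer: symbol=c low=0/1 high=3/10
symbol=f low=9/100 high=3/20

Derivation:
Step 1: interval [0/1, 1/1), width = 1/1 - 0/1 = 1/1
  'c': [0/1 + 1/1*0/1, 0/1 + 1/1*3/10) = [0/1, 3/10) <- contains code 3/25
  'f': [0/1 + 1/1*3/10, 0/1 + 1/1*1/2) = [3/10, 1/2)
  'b': [0/1 + 1/1*1/2, 0/1 + 1/1*1/1) = [1/2, 1/1)
  emit 'c', narrow to [0/1, 3/10)
Step 2: interval [0/1, 3/10), width = 3/10 - 0/1 = 3/10
  'c': [0/1 + 3/10*0/1, 0/1 + 3/10*3/10) = [0/1, 9/100)
  'f': [0/1 + 3/10*3/10, 0/1 + 3/10*1/2) = [9/100, 3/20) <- contains code 3/25
  'b': [0/1 + 3/10*1/2, 0/1 + 3/10*1/1) = [3/20, 3/10)
  emit 'f', narrow to [9/100, 3/20)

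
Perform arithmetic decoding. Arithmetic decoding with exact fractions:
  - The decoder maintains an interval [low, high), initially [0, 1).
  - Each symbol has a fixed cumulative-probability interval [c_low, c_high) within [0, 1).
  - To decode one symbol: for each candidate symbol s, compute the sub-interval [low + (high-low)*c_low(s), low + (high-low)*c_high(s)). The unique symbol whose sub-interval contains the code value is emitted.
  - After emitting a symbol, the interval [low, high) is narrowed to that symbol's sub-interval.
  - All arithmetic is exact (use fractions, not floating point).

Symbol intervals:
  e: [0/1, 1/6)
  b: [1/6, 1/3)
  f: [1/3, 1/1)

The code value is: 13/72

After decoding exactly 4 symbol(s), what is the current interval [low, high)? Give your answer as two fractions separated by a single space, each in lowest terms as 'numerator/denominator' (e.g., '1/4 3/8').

Step 1: interval [0/1, 1/1), width = 1/1 - 0/1 = 1/1
  'e': [0/1 + 1/1*0/1, 0/1 + 1/1*1/6) = [0/1, 1/6)
  'b': [0/1 + 1/1*1/6, 0/1 + 1/1*1/3) = [1/6, 1/3) <- contains code 13/72
  'f': [0/1 + 1/1*1/3, 0/1 + 1/1*1/1) = [1/3, 1/1)
  emit 'b', narrow to [1/6, 1/3)
Step 2: interval [1/6, 1/3), width = 1/3 - 1/6 = 1/6
  'e': [1/6 + 1/6*0/1, 1/6 + 1/6*1/6) = [1/6, 7/36) <- contains code 13/72
  'b': [1/6 + 1/6*1/6, 1/6 + 1/6*1/3) = [7/36, 2/9)
  'f': [1/6 + 1/6*1/3, 1/6 + 1/6*1/1) = [2/9, 1/3)
  emit 'e', narrow to [1/6, 7/36)
Step 3: interval [1/6, 7/36), width = 7/36 - 1/6 = 1/36
  'e': [1/6 + 1/36*0/1, 1/6 + 1/36*1/6) = [1/6, 37/216)
  'b': [1/6 + 1/36*1/6, 1/6 + 1/36*1/3) = [37/216, 19/108)
  'f': [1/6 + 1/36*1/3, 1/6 + 1/36*1/1) = [19/108, 7/36) <- contains code 13/72
  emit 'f', narrow to [19/108, 7/36)
Step 4: interval [19/108, 7/36), width = 7/36 - 19/108 = 1/54
  'e': [19/108 + 1/54*0/1, 19/108 + 1/54*1/6) = [19/108, 29/162)
  'b': [19/108 + 1/54*1/6, 19/108 + 1/54*1/3) = [29/162, 59/324) <- contains code 13/72
  'f': [19/108 + 1/54*1/3, 19/108 + 1/54*1/1) = [59/324, 7/36)
  emit 'b', narrow to [29/162, 59/324)

Answer: 29/162 59/324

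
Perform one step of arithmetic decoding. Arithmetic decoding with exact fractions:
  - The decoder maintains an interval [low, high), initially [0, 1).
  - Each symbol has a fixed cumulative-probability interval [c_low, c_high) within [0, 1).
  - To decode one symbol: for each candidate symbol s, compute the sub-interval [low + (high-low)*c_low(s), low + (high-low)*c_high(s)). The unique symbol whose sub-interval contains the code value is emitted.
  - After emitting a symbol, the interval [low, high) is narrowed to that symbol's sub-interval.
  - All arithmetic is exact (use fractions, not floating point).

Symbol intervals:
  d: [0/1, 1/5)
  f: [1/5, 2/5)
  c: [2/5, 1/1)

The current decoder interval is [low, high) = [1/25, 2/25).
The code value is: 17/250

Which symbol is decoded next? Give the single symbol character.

Interval width = high − low = 2/25 − 1/25 = 1/25
Scaled code = (code − low) / width = (17/250 − 1/25) / 1/25 = 7/10
  d: [0/1, 1/5) 
  f: [1/5, 2/5) 
  c: [2/5, 1/1) ← scaled code falls here ✓

Answer: c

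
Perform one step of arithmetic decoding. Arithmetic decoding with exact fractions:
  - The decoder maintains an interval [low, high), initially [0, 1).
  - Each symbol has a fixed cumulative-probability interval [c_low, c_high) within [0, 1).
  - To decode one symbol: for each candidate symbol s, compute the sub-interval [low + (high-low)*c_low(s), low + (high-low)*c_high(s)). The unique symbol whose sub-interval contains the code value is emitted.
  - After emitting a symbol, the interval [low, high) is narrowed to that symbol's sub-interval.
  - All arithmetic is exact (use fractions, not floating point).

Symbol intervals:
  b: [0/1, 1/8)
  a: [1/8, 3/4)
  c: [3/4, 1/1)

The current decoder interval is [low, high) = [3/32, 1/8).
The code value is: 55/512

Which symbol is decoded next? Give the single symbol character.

Answer: a

Derivation:
Interval width = high − low = 1/8 − 3/32 = 1/32
Scaled code = (code − low) / width = (55/512 − 3/32) / 1/32 = 7/16
  b: [0/1, 1/8) 
  a: [1/8, 3/4) ← scaled code falls here ✓
  c: [3/4, 1/1) 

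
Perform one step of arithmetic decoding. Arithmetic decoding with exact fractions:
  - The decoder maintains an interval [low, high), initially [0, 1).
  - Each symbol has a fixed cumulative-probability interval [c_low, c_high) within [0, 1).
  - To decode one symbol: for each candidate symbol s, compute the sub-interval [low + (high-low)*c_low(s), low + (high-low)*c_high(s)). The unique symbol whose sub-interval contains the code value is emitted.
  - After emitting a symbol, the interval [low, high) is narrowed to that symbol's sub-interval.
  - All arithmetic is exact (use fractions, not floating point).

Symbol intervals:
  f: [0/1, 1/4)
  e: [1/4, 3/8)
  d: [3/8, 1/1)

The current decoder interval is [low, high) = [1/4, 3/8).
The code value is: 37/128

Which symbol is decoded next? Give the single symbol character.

Interval width = high − low = 3/8 − 1/4 = 1/8
Scaled code = (code − low) / width = (37/128 − 1/4) / 1/8 = 5/16
  f: [0/1, 1/4) 
  e: [1/4, 3/8) ← scaled code falls here ✓
  d: [3/8, 1/1) 

Answer: e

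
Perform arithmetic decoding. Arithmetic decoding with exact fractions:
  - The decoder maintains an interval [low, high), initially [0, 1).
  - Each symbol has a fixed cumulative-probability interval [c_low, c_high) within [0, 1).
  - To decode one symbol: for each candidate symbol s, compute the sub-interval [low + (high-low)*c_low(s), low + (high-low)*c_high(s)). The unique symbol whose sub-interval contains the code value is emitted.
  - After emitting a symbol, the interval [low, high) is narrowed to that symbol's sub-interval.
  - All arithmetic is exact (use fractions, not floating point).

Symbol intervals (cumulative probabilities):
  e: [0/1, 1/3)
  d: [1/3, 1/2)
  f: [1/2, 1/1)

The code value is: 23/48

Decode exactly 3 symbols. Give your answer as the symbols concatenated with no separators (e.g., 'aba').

Answer: dff

Derivation:
Step 1: interval [0/1, 1/1), width = 1/1 - 0/1 = 1/1
  'e': [0/1 + 1/1*0/1, 0/1 + 1/1*1/3) = [0/1, 1/3)
  'd': [0/1 + 1/1*1/3, 0/1 + 1/1*1/2) = [1/3, 1/2) <- contains code 23/48
  'f': [0/1 + 1/1*1/2, 0/1 + 1/1*1/1) = [1/2, 1/1)
  emit 'd', narrow to [1/3, 1/2)
Step 2: interval [1/3, 1/2), width = 1/2 - 1/3 = 1/6
  'e': [1/3 + 1/6*0/1, 1/3 + 1/6*1/3) = [1/3, 7/18)
  'd': [1/3 + 1/6*1/3, 1/3 + 1/6*1/2) = [7/18, 5/12)
  'f': [1/3 + 1/6*1/2, 1/3 + 1/6*1/1) = [5/12, 1/2) <- contains code 23/48
  emit 'f', narrow to [5/12, 1/2)
Step 3: interval [5/12, 1/2), width = 1/2 - 5/12 = 1/12
  'e': [5/12 + 1/12*0/1, 5/12 + 1/12*1/3) = [5/12, 4/9)
  'd': [5/12 + 1/12*1/3, 5/12 + 1/12*1/2) = [4/9, 11/24)
  'f': [5/12 + 1/12*1/2, 5/12 + 1/12*1/1) = [11/24, 1/2) <- contains code 23/48
  emit 'f', narrow to [11/24, 1/2)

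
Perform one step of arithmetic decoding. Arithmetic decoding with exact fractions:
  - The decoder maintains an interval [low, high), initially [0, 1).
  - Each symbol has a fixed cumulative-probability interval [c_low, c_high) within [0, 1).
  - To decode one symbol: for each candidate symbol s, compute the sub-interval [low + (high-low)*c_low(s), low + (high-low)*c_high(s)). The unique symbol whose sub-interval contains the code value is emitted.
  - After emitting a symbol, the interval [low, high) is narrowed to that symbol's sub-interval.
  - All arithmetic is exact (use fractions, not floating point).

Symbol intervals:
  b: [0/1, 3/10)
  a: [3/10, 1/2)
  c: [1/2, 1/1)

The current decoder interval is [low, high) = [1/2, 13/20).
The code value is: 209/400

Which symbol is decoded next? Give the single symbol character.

Interval width = high − low = 13/20 − 1/2 = 3/20
Scaled code = (code − low) / width = (209/400 − 1/2) / 3/20 = 3/20
  b: [0/1, 3/10) ← scaled code falls here ✓
  a: [3/10, 1/2) 
  c: [1/2, 1/1) 

Answer: b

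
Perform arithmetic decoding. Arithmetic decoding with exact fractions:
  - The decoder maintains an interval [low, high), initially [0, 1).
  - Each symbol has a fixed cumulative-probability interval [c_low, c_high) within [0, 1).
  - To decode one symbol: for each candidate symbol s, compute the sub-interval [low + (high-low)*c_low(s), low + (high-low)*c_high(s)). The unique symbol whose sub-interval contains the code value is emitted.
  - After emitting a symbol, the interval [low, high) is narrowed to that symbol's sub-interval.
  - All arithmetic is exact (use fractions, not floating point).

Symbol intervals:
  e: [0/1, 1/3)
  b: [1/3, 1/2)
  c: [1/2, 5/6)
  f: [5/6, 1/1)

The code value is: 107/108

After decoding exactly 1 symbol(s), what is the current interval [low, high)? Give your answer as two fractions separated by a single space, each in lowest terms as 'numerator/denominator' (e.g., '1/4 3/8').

Step 1: interval [0/1, 1/1), width = 1/1 - 0/1 = 1/1
  'e': [0/1 + 1/1*0/1, 0/1 + 1/1*1/3) = [0/1, 1/3)
  'b': [0/1 + 1/1*1/3, 0/1 + 1/1*1/2) = [1/3, 1/2)
  'c': [0/1 + 1/1*1/2, 0/1 + 1/1*5/6) = [1/2, 5/6)
  'f': [0/1 + 1/1*5/6, 0/1 + 1/1*1/1) = [5/6, 1/1) <- contains code 107/108
  emit 'f', narrow to [5/6, 1/1)

Answer: 5/6 1/1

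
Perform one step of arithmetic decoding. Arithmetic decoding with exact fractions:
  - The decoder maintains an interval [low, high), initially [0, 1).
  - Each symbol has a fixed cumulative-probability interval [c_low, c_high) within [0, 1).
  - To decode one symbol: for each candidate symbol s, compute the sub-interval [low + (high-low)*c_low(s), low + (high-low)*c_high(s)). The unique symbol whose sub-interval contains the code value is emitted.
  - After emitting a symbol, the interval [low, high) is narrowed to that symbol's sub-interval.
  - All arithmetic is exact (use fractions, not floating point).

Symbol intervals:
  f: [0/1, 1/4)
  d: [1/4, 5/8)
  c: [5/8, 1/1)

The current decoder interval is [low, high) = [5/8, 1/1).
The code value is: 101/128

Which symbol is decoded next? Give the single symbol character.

Interval width = high − low = 1/1 − 5/8 = 3/8
Scaled code = (code − low) / width = (101/128 − 5/8) / 3/8 = 7/16
  f: [0/1, 1/4) 
  d: [1/4, 5/8) ← scaled code falls here ✓
  c: [5/8, 1/1) 

Answer: d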